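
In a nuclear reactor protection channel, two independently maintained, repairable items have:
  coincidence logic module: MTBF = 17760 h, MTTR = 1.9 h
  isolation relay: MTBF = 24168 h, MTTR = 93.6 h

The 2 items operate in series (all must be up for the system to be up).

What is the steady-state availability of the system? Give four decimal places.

0.9960

A(coincidence logic module) = MTBF/(MTBF+MTTR) = 17760/(17760+1.9) = 0.999893
A(isolation relay) = MTBF/(MTBF+MTTR) = 24168/(24168+93.6) = 0.996142
Series availability: 0.999893 × 0.996142 = 0.9960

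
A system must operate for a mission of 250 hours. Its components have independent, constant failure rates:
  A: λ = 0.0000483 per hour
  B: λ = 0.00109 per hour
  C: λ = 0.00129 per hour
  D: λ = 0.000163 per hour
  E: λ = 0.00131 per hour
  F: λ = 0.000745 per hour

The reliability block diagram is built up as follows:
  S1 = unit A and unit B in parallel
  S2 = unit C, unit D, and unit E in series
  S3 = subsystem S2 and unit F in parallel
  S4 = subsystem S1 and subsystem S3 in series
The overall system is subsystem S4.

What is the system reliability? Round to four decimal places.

R(A) = exp(−0.0000483 × 250) = 0.987998
R(B) = exp(−0.00109 × 250) = 0.761473
R(C) = exp(−0.00129 × 250) = 0.724336
R(D) = exp(−0.000163 × 250) = 0.960069
R(E) = exp(−0.00131 × 250) = 0.720723
R(F) = exp(−0.000745 × 250) = 0.830066
Parallel (A and B): 1 − (1 − 0.987998)(1 − 0.761473) = 0.997137
Series (C, D, and E): 0.724336 × 0.960069 × 0.720723 = 0.501200
Parallel ([0.501200] and F): 1 − (1 − 0.501200)(1 − 0.830066) = 0.915237
Series ([0.997137] and [0.915237]): 0.997137 × 0.915237 = 0.9126

0.9126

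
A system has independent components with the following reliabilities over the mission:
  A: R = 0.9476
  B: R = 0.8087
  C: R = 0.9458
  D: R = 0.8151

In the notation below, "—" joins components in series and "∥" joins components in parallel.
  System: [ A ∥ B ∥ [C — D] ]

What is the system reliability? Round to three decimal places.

0.998

Series (C and D): 0.94580 × 0.81510 = 0.77092
Parallel (A, B, and [0.77092]): 1 − (1 − 0.94760)(1 − 0.80870)(1 − 0.77092) = 0.998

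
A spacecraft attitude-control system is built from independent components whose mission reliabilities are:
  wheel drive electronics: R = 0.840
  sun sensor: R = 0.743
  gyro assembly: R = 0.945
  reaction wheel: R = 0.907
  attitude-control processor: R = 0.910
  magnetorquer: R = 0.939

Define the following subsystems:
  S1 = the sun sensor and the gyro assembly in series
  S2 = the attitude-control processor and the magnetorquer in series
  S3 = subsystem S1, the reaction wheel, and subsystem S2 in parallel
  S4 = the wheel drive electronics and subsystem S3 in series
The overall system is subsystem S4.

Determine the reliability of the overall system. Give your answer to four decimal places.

0.8366

Series (sun sensor and gyro assembly): 0.743000 × 0.945000 = 0.702135
Series (attitude-control processor and magnetorquer): 0.910000 × 0.939000 = 0.854490
Parallel ([0.702135], reaction wheel, and [0.854490]): 1 − (1 − 0.702135)(1 − 0.907000)(1 − 0.854490) = 0.995969
Series (wheel drive electronics and [0.995969]): 0.840000 × 0.995969 = 0.8366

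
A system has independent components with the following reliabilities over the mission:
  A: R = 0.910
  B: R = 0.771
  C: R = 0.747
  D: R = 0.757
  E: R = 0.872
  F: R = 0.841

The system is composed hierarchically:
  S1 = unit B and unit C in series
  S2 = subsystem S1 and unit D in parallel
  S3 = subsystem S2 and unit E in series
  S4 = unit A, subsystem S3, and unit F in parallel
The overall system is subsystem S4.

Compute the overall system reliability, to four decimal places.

Series (B and C): 0.771000 × 0.747000 = 0.575937
Parallel ([0.575937] and D): 1 − (1 − 0.575937)(1 − 0.757000) = 0.896953
Series ([0.896953] and E): 0.896953 × 0.872000 = 0.782143
Parallel (A, [0.782143], and F): 1 − (1 − 0.910000)(1 − 0.782143)(1 − 0.841000) = 0.9969

0.9969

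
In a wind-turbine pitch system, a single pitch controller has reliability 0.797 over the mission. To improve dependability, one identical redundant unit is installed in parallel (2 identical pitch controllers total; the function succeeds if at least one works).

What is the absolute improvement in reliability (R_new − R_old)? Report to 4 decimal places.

R_before = 0.797
R_after = 1 − (1 − 0.797)^2 = 0.9588
ΔR = 0.9588 − 0.797 = 0.1618

0.1618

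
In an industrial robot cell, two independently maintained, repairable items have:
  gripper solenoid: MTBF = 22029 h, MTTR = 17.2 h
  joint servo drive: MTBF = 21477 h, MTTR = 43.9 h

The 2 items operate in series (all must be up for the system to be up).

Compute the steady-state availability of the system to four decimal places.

A(gripper solenoid) = MTBF/(MTBF+MTTR) = 22029/(22029+17.2) = 0.999220
A(joint servo drive) = MTBF/(MTBF+MTTR) = 21477/(21477+43.9) = 0.997960
Series availability: 0.999220 × 0.997960 = 0.9972

0.9972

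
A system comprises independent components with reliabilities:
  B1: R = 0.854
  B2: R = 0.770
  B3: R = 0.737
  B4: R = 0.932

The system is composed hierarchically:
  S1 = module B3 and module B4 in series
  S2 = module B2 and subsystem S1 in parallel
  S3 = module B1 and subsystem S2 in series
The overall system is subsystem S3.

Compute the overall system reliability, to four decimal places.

Series (B3 and B4): 0.737000 × 0.932000 = 0.686884
Parallel (B2 and [0.686884]): 1 − (1 − 0.770000)(1 − 0.686884) = 0.927983
Series (B1 and [0.927983]): 0.854000 × 0.927983 = 0.7925

0.7925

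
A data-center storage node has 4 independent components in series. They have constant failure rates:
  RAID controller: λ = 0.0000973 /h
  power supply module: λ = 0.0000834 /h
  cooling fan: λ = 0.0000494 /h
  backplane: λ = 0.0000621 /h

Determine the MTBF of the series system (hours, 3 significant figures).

3420

Series of exponential components: λ_sys = Σ λ_i
λ_sys = 0.0000973 + 0.0000834 + 0.0000494 + 0.0000621 = 2.9220e-04 /h
MTBF = 1 / λ_sys = 3420 h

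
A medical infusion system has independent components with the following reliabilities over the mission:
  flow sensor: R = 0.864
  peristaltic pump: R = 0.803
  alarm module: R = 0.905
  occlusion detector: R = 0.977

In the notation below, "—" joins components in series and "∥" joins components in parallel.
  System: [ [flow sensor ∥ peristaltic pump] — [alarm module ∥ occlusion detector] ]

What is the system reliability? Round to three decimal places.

Parallel (flow sensor and peristaltic pump): 1 − (1 − 0.86400)(1 − 0.80300) = 0.97321
Parallel (alarm module and occlusion detector): 1 − (1 − 0.90500)(1 − 0.97700) = 0.99782
Series ([0.97321] and [0.99782]): 0.97321 × 0.99782 = 0.971

0.971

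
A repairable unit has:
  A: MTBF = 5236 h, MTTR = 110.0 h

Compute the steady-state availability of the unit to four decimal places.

A(A) = MTBF/(MTBF+MTTR) = 5236/(5236+110.0) = 0.9794

0.9794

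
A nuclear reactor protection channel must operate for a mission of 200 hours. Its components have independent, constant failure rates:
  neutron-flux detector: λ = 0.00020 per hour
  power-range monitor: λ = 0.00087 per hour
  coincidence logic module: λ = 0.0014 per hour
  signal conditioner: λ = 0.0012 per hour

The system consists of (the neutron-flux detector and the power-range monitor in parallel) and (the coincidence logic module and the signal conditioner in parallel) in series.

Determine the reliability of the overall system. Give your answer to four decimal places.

0.9420

R(neutron-flux detector) = exp(−0.00020 × 200) = 0.960789
R(power-range monitor) = exp(−0.00087 × 200) = 0.840297
R(coincidence logic module) = exp(−0.0014 × 200) = 0.755784
R(signal conditioner) = exp(−0.0012 × 200) = 0.786628
Parallel (neutron-flux detector and power-range monitor): 1 − (1 − 0.960789)(1 − 0.840297) = 0.993738
Parallel (coincidence logic module and signal conditioner): 1 − (1 − 0.755784)(1 − 0.786628) = 0.947891
Series ([0.993738] and [0.947891]): 0.993738 × 0.947891 = 0.9420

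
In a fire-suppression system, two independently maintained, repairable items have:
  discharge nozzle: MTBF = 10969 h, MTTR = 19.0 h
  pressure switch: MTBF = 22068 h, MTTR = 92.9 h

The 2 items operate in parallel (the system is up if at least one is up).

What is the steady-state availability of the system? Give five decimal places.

0.99999

A(discharge nozzle) = MTBF/(MTBF+MTTR) = 10969/(10969+19.0) = 0.998271
A(pressure switch) = MTBF/(MTBF+MTTR) = 22068/(22068+92.9) = 0.995808
Parallel availability: 1 − (1 − 0.998271)(1 − 0.995808) = 0.99999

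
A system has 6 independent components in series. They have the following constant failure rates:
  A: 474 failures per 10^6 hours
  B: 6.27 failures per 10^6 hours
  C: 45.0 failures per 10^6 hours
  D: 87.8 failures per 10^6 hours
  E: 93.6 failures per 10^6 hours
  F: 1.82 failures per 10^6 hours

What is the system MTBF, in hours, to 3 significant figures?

1410

Series of exponential components: λ_sys = Σ λ_i
λ_sys = 0.000474 + 0.00000627 + 0.0000450 + 0.0000878 + 0.0000936 + 0.00000182 = 7.0849e-04 /h
MTBF = 1 / λ_sys = 1410 h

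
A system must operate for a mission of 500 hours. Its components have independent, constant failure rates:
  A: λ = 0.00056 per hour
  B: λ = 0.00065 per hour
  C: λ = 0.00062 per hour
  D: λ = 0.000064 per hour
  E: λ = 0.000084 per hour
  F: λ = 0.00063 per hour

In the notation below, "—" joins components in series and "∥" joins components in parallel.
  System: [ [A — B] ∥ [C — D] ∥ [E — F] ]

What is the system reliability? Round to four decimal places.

R(A) = exp(−0.00056 × 500) = 0.755784
R(B) = exp(−0.00065 × 500) = 0.722527
R(C) = exp(−0.00062 × 500) = 0.733447
R(D) = exp(−0.000064 × 500) = 0.968507
R(E) = exp(−0.000084 × 500) = 0.958870
R(F) = exp(−0.00063 × 500) = 0.729789
Series (A and B): 0.755784 × 0.722527 = 0.546074
Series (C and D): 0.733447 × 0.968507 = 0.710349
Series (E and F): 0.958870 × 0.729789 = 0.699773
Parallel ([0.546074], [0.710349], and [0.699773]): 1 − (1 − 0.546074)(1 − 0.710349)(1 − 0.699773) = 0.9605

0.9605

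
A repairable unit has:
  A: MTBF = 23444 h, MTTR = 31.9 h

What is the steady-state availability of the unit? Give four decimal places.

A(A) = MTBF/(MTBF+MTTR) = 23444/(23444+31.9) = 0.9986

0.9986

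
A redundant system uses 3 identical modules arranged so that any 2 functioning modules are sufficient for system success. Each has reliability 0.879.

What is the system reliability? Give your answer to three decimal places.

R = Σ_{i=2}^{3} C(3,i) p^i (1−p)^{3−i} with p = 0.879
C(3,2)·0.879^2·0.121^1 = 0.28047
C(3,3)·0.879^3·0.121^0 = 0.67915
Sum = 0.960

0.960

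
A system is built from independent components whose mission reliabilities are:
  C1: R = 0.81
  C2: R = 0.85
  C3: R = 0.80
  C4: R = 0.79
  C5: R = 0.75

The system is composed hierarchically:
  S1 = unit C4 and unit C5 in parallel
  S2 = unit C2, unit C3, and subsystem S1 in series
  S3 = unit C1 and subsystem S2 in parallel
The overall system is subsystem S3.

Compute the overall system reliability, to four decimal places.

0.9324

Parallel (C4 and C5): 1 − (1 − 0.790000)(1 − 0.750000) = 0.947500
Series (C2, C3, and [0.947500]): 0.850000 × 0.800000 × 0.947500 = 0.644300
Parallel (C1 and [0.644300]): 1 − (1 − 0.810000)(1 − 0.644300) = 0.9324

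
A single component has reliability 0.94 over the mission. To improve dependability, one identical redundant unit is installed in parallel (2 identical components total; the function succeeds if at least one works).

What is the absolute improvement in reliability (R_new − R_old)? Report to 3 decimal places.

R_before = 0.94
R_after = 1 − (1 − 0.94)^2 = 0.996
ΔR = 0.996 − 0.94 = 0.056

0.056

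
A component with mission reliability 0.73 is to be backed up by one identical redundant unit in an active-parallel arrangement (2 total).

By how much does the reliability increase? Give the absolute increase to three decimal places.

R_before = 0.73
R_after = 1 − (1 − 0.73)^2 = 0.927
ΔR = 0.927 − 0.73 = 0.197

0.197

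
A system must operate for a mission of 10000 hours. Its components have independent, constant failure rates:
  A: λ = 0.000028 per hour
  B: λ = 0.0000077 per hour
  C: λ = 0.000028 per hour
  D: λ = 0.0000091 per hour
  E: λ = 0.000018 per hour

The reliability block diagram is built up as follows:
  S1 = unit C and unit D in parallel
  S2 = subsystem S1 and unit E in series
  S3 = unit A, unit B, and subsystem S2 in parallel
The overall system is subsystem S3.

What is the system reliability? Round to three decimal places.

R(A) = exp(−0.000028 × 10000) = 0.75578
R(B) = exp(−0.0000077 × 10000) = 0.92589
R(C) = exp(−0.000028 × 10000) = 0.75578
R(D) = exp(−0.0000091 × 10000) = 0.91302
R(E) = exp(−0.000018 × 10000) = 0.83527
Parallel (C and D): 1 − (1 − 0.75578)(1 − 0.91302) = 0.97876
Series ([0.97876] and E): 0.97876 × 0.83527 = 0.81753
Parallel (A, B, and [0.81753]): 1 − (1 − 0.75578)(1 − 0.92589)(1 − 0.81753) = 0.997

0.997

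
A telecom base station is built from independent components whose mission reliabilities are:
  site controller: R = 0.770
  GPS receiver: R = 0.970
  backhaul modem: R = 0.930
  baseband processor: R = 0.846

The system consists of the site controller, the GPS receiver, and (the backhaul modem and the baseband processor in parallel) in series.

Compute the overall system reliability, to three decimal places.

Parallel (backhaul modem and baseband processor): 1 − (1 − 0.93000)(1 − 0.84600) = 0.98922
Series (site controller, GPS receiver, and [0.98922]): 0.77000 × 0.97000 × 0.98922 = 0.739

0.739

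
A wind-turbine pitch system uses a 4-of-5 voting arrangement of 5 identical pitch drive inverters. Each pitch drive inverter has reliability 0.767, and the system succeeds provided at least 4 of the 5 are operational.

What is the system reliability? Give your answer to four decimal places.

R = Σ_{i=4}^{5} C(5,i) p^i (1−p)^{5−i} with p = 0.767
C(5,4)·0.767^4·0.233^1 = 0.403188
C(5,5)·0.767^5·0.233^0 = 0.265446
Sum = 0.6686

0.6686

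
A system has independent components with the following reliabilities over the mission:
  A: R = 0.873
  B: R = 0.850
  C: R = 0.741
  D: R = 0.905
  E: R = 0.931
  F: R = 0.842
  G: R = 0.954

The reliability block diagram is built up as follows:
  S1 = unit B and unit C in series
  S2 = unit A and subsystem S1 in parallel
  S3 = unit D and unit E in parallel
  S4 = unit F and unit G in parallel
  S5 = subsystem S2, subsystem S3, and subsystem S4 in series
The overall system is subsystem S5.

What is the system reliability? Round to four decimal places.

Series (B and C): 0.850000 × 0.741000 = 0.629850
Parallel (A and [0.629850]): 1 − (1 − 0.873000)(1 − 0.629850) = 0.952991
Parallel (D and E): 1 − (1 − 0.905000)(1 − 0.931000) = 0.993445
Parallel (F and G): 1 − (1 − 0.842000)(1 − 0.954000) = 0.992732
Series ([0.952991], [0.993445], and [0.992732]): 0.952991 × 0.993445 × 0.992732 = 0.9399

0.9399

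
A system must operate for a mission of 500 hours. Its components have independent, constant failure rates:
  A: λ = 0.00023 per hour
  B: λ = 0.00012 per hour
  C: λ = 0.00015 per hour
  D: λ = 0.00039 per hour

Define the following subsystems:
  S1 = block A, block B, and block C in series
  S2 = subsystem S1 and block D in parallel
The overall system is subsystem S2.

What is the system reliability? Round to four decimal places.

0.9608

R(A) = exp(−0.00023 × 500) = 0.891366
R(B) = exp(−0.00012 × 500) = 0.941765
R(C) = exp(−0.00015 × 500) = 0.927743
R(D) = exp(−0.00039 × 500) = 0.822835
Series (A, B, and C): 0.891366 × 0.941765 × 0.927743 = 0.778801
Parallel ([0.778801] and D): 1 − (1 − 0.778801)(1 − 0.822835) = 0.9608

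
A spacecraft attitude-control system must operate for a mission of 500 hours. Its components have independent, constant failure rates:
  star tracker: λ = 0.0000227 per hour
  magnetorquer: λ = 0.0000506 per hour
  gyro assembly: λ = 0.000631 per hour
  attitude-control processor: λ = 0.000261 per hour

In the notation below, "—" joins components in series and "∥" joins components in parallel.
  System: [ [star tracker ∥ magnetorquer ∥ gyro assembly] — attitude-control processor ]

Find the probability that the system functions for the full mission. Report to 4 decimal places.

R(star tracker) = exp(−0.0000227 × 500) = 0.988714
R(magnetorquer) = exp(−0.0000506 × 500) = 0.975017
R(gyro assembly) = exp(−0.000631 × 500) = 0.729424
R(attitude-control processor) = exp(−0.000261 × 500) = 0.877656
Parallel (star tracker, magnetorquer, and gyro assembly): 1 − (1 − 0.988714)(1 − 0.975017)(1 − 0.729424) = 0.999924
Series ([0.999924] and attitude-control processor): 0.999924 × 0.877656 = 0.8776

0.8776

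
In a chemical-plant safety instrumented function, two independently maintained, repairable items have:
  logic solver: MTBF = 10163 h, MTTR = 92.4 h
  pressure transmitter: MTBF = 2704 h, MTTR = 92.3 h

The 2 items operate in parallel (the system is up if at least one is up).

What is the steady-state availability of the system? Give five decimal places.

A(logic solver) = MTBF/(MTBF+MTTR) = 10163/(10163+92.4) = 0.990990
A(pressure transmitter) = MTBF/(MTBF+MTTR) = 2704/(2704+92.3) = 0.966992
Parallel availability: 1 − (1 − 0.990990)(1 − 0.966992) = 0.99970

0.99970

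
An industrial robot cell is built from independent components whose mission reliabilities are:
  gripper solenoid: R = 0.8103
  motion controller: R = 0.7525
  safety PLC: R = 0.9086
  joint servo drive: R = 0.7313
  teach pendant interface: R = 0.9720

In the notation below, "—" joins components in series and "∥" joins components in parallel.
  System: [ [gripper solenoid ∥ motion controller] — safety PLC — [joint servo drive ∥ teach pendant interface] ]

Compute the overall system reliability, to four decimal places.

Parallel (gripper solenoid and motion controller): 1 − (1 − 0.810300)(1 − 0.752500) = 0.953049
Parallel (joint servo drive and teach pendant interface): 1 − (1 − 0.731300)(1 − 0.972000) = 0.992476
Series ([0.953049], safety PLC, and [0.992476]): 0.953049 × 0.908600 × 0.992476 = 0.8594

0.8594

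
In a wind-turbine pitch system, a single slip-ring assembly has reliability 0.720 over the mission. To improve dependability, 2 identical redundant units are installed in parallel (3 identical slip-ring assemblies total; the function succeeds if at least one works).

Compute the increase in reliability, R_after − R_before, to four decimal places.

R_before = 0.720
R_after = 1 − (1 − 0.720)^3 = 0.9780
ΔR = 0.9780 − 0.720 = 0.2580

0.2580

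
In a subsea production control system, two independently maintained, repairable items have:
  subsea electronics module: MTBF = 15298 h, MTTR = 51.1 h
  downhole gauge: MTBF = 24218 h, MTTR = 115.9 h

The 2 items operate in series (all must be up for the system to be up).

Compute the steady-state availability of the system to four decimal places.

A(subsea electronics module) = MTBF/(MTBF+MTTR) = 15298/(15298+51.1) = 0.996671
A(downhole gauge) = MTBF/(MTBF+MTTR) = 24218/(24218+115.9) = 0.995237
Series availability: 0.996671 × 0.995237 = 0.9919

0.9919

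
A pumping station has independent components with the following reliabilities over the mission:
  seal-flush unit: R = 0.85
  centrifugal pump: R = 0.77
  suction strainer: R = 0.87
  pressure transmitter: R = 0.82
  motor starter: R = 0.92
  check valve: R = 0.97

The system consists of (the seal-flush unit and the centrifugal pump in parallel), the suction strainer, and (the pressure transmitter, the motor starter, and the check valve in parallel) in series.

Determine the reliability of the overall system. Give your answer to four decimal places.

Parallel (seal-flush unit and centrifugal pump): 1 − (1 − 0.850000)(1 − 0.770000) = 0.965500
Parallel (pressure transmitter, motor starter, and check valve): 1 − (1 − 0.820000)(1 − 0.920000)(1 − 0.970000) = 0.999568
Series ([0.965500], suction strainer, and [0.999568]): 0.965500 × 0.870000 × 0.999568 = 0.8396

0.8396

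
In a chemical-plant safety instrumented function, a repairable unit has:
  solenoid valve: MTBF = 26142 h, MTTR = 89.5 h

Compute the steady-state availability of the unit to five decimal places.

A(solenoid valve) = MTBF/(MTBF+MTTR) = 26142/(26142+89.5) = 0.99659

0.99659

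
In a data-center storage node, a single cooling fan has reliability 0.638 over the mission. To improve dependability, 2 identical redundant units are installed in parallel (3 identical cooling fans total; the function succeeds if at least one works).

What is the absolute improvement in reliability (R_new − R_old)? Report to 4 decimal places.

0.3146

R_before = 0.638
R_after = 1 − (1 − 0.638)^3 = 0.9526
ΔR = 0.9526 − 0.638 = 0.3146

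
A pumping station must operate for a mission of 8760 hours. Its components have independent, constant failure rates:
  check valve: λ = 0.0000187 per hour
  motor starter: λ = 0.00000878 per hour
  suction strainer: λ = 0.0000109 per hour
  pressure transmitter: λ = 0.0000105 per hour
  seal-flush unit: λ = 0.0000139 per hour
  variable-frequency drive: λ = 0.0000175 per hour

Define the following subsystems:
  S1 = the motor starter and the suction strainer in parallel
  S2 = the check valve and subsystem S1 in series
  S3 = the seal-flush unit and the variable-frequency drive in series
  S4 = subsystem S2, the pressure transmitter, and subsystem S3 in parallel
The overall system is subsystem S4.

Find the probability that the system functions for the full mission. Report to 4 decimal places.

R(check valve) = exp(−0.0000187 × 8760) = 0.848902
R(motor starter) = exp(−0.00000878 × 8760) = 0.925971
R(suction strainer) = exp(−0.0000109 × 8760) = 0.908933
R(pressure transmitter) = exp(−0.0000105 × 8760) = 0.912123
R(seal-flush unit) = exp(−0.0000139 × 8760) = 0.885357
R(variable-frequency drive) = exp(−0.0000175 × 8760) = 0.857872
Parallel (motor starter and suction strainer): 1 − (1 − 0.925971)(1 − 0.908933) = 0.993258
Series (check valve and [0.993258]): 0.848902 × 0.993258 = 0.843179
Series (seal-flush unit and variable-frequency drive): 0.885357 × 0.857872 = 0.759523
Parallel ([0.843179], pressure transmitter, and [0.759523]): 1 − (1 − 0.843179)(1 − 0.912123)(1 − 0.759523) = 0.9967

0.9967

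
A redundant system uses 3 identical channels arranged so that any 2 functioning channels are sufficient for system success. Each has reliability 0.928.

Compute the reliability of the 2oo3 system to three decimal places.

R = Σ_{i=2}^{3} C(3,i) p^i (1−p)^{3−i} with p = 0.928
C(3,2)·0.928^2·0.072^1 = 0.18602
C(3,3)·0.928^3·0.072^0 = 0.79918
Sum = 0.985

0.985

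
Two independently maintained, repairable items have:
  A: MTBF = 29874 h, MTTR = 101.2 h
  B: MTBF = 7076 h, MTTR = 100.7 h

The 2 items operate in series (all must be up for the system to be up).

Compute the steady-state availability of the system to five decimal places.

0.98264

A(A) = MTBF/(MTBF+MTTR) = 29874/(29874+101.2) = 0.996624
A(B) = MTBF/(MTBF+MTTR) = 7076/(7076+100.7) = 0.985968
Series availability: 0.996624 × 0.985968 = 0.98264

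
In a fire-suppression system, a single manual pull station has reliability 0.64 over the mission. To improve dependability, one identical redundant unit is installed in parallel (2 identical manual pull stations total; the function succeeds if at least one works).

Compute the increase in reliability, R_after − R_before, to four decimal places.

R_before = 0.64
R_after = 1 − (1 − 0.64)^2 = 0.8704
ΔR = 0.8704 − 0.64 = 0.2304

0.2304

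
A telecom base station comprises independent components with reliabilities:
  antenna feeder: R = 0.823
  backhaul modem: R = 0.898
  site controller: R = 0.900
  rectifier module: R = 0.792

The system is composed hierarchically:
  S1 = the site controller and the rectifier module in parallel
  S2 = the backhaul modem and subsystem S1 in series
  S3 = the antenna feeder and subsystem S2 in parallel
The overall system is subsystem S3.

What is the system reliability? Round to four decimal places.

Parallel (site controller and rectifier module): 1 − (1 − 0.900000)(1 − 0.792000) = 0.979200
Series (backhaul modem and [0.979200]): 0.898000 × 0.979200 = 0.879322
Parallel (antenna feeder and [0.879322]): 1 − (1 − 0.823000)(1 − 0.879322) = 0.9786

0.9786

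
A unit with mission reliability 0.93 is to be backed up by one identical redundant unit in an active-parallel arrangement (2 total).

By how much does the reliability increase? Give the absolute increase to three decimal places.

R_before = 0.93
R_after = 1 − (1 − 0.93)^2 = 0.995
ΔR = 0.995 − 0.93 = 0.065

0.065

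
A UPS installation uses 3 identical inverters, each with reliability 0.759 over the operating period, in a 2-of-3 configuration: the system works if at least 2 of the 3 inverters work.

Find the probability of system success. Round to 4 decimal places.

R = Σ_{i=2}^{3} C(3,i) p^i (1−p)^{3−i} with p = 0.759
C(3,2)·0.759^2·0.241^1 = 0.416507
C(3,3)·0.759^3·0.241^0 = 0.437245
Sum = 0.8538

0.8538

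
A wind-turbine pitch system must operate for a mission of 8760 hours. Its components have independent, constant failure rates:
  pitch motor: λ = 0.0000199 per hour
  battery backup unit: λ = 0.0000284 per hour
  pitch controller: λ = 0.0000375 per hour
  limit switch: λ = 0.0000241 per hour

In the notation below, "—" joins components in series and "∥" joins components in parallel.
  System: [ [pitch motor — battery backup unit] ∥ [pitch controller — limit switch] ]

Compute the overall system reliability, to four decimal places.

R(pitch motor) = exp(−0.0000199 × 8760) = 0.840025
R(battery backup unit) = exp(−0.0000284 × 8760) = 0.779748
R(pitch controller) = exp(−0.0000375 × 8760) = 0.720003
R(limit switch) = exp(−0.0000241 × 8760) = 0.809680
Series (pitch motor and battery backup unit): 0.840025 × 0.779748 = 0.655008
Series (pitch controller and limit switch): 0.720003 × 0.809680 = 0.582972
Parallel ([0.655008] and [0.582972]): 1 − (1 − 0.655008)(1 − 0.582972) = 0.8561

0.8561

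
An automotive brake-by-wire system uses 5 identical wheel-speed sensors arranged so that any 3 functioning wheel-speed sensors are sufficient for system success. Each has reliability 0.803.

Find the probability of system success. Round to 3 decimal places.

0.944

R = Σ_{i=3}^{5} C(5,i) p^i (1−p)^{5−i} with p = 0.803
C(5,3)·0.803^3·0.197^2 = 0.20095
C(5,4)·0.803^4·0.197^1 = 0.40954
C(5,5)·0.803^5·0.197^0 = 0.33387
Sum = 0.944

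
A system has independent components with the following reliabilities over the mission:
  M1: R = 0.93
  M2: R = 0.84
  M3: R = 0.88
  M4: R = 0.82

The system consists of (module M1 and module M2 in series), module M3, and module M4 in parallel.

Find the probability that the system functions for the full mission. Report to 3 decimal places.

Series (M1 and M2): 0.93000 × 0.84000 = 0.78120
Parallel ([0.78120], M3, and M4): 1 − (1 − 0.78120)(1 − 0.88000)(1 − 0.82000) = 0.995

0.995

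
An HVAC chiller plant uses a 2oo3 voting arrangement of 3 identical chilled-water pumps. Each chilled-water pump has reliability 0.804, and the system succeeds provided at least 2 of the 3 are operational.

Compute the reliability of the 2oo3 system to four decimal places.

R = Σ_{i=2}^{3} C(3,i) p^i (1−p)^{3−i} with p = 0.804
C(3,2)·0.804^2·0.196^1 = 0.380093
C(3,3)·0.804^3·0.196^0 = 0.519718
Sum = 0.8998

0.8998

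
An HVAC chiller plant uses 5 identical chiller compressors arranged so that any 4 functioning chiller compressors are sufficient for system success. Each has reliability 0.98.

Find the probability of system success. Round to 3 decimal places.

0.996

R = Σ_{i=4}^{5} C(5,i) p^i (1−p)^{5−i} with p = 0.98
C(5,4)·0.98^4·0.02^1 = 0.09224
C(5,5)·0.98^5·0.02^0 = 0.90392
Sum = 0.996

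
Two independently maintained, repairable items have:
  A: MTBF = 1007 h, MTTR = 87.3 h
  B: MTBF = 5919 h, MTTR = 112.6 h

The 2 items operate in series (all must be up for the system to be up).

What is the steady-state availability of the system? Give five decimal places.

0.90304

A(A) = MTBF/(MTBF+MTTR) = 1007/(1007+87.3) = 0.920223
A(B) = MTBF/(MTBF+MTTR) = 5919/(5919+112.6) = 0.981332
Series availability: 0.920223 × 0.981332 = 0.90304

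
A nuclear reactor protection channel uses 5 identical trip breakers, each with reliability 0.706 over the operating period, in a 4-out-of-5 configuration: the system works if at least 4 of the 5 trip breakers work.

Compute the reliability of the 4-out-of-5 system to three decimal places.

0.541

R = Σ_{i=4}^{5} C(5,i) p^i (1−p)^{5−i} with p = 0.706
C(5,4)·0.706^4·0.294^1 = 0.36520
C(5,5)·0.706^5·0.294^0 = 0.17540
Sum = 0.541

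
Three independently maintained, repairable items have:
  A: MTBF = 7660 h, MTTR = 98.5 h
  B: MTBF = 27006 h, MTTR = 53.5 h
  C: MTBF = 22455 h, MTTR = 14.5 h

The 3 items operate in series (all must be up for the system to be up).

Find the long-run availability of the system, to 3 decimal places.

A(A) = MTBF/(MTBF+MTTR) = 7660/(7660+98.5) = 0.987304
A(B) = MTBF/(MTBF+MTTR) = 27006/(27006+53.5) = 0.998023
A(C) = MTBF/(MTBF+MTTR) = 22455/(22455+14.5) = 0.999355
Series availability: 0.987304 × 0.998023 × 0.999355 = 0.985

0.985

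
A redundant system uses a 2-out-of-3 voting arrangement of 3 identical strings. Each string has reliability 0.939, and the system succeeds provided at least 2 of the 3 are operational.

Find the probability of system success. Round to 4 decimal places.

R = Σ_{i=2}^{3} C(3,i) p^i (1−p)^{3−i} with p = 0.939
C(3,2)·0.939^2·0.061^1 = 0.161355
C(3,3)·0.939^3·0.061^0 = 0.827936
Sum = 0.9893

0.9893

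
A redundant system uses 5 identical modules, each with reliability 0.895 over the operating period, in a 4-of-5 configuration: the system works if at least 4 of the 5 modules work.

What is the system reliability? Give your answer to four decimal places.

R = Σ_{i=4}^{5} C(5,i) p^i (1−p)^{5−i} with p = 0.895
C(5,4)·0.895^4·0.105^1 = 0.336862
C(5,5)·0.895^5·0.105^0 = 0.574269
Sum = 0.9111

0.9111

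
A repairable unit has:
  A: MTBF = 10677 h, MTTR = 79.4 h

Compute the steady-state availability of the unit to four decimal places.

0.9926

A(A) = MTBF/(MTBF+MTTR) = 10677/(10677+79.4) = 0.9926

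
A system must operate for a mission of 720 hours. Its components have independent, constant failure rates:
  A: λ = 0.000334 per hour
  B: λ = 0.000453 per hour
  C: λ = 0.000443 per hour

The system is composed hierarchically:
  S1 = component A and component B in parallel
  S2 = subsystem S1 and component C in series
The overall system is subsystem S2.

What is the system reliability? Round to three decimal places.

0.684

R(A) = exp(−0.000334 × 720) = 0.78625
R(B) = exp(−0.000453 × 720) = 0.72169
R(C) = exp(−0.000443 × 720) = 0.72690
Parallel (A and B): 1 − (1 − 0.78625)(1 − 0.72169) = 0.94051
Series ([0.94051] and C): 0.94051 × 0.72690 = 0.684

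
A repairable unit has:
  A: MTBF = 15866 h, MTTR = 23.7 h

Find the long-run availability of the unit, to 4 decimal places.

A(A) = MTBF/(MTBF+MTTR) = 15866/(15866+23.7) = 0.9985

0.9985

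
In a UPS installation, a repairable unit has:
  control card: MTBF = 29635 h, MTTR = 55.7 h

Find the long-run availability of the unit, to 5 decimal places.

A(control card) = MTBF/(MTBF+MTTR) = 29635/(29635+55.7) = 0.99812

0.99812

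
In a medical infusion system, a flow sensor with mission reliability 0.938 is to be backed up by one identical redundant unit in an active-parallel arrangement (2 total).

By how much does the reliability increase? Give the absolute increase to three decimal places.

R_before = 0.938
R_after = 1 − (1 − 0.938)^2 = 0.996
ΔR = 0.996 − 0.938 = 0.058

0.058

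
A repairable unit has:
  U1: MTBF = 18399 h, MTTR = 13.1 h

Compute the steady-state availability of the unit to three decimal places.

0.999

A(U1) = MTBF/(MTBF+MTTR) = 18399/(18399+13.1) = 0.999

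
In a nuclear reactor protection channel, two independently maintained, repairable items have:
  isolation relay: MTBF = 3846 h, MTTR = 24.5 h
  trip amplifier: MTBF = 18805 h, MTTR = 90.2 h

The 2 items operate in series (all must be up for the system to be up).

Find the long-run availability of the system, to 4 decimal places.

0.9889

A(isolation relay) = MTBF/(MTBF+MTTR) = 3846/(3846+24.5) = 0.993670
A(trip amplifier) = MTBF/(MTBF+MTTR) = 18805/(18805+90.2) = 0.995226
Series availability: 0.993670 × 0.995226 = 0.9889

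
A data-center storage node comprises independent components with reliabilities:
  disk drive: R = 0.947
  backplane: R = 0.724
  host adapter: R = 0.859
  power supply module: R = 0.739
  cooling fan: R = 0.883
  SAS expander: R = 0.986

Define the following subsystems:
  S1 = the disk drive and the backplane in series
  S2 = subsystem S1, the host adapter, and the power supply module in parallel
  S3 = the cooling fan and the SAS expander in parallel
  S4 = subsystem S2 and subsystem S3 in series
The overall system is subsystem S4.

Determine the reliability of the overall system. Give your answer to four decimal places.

Series (disk drive and backplane): 0.947000 × 0.724000 = 0.685628
Parallel ([0.685628], host adapter, and power supply module): 1 − (1 − 0.685628)(1 − 0.859000)(1 − 0.739000) = 0.988431
Parallel (cooling fan and SAS expander): 1 − (1 − 0.883000)(1 − 0.986000) = 0.998362
Series ([0.988431] and [0.998362]): 0.988431 × 0.998362 = 0.9868

0.9868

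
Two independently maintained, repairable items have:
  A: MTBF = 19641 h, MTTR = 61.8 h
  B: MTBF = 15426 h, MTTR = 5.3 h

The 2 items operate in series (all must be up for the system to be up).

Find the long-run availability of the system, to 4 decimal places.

0.9965

A(A) = MTBF/(MTBF+MTTR) = 19641/(19641+61.8) = 0.996863
A(B) = MTBF/(MTBF+MTTR) = 15426/(15426+5.3) = 0.999657
Series availability: 0.996863 × 0.999657 = 0.9965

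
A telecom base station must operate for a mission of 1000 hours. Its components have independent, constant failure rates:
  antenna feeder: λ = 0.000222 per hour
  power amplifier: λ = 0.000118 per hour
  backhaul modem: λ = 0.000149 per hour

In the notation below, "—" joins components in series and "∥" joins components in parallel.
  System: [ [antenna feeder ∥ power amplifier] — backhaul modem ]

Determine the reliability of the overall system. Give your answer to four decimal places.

R(antenna feeder) = exp(−0.000222 × 1000) = 0.800915
R(power amplifier) = exp(−0.000118 × 1000) = 0.888696
R(backhaul modem) = exp(−0.000149 × 1000) = 0.861569
Parallel (antenna feeder and power amplifier): 1 − (1 − 0.800915)(1 − 0.888696) = 0.977841
Series ([0.977841] and backhaul modem): 0.977841 × 0.861569 = 0.8425

0.8425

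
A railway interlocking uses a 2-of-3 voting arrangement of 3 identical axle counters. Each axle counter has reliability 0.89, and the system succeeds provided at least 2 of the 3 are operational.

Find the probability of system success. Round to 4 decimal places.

R = Σ_{i=2}^{3} C(3,i) p^i (1−p)^{3−i} with p = 0.89
C(3,2)·0.89^2·0.11^1 = 0.261393
C(3,3)·0.89^3·0.11^0 = 0.704969
Sum = 0.9664

0.9664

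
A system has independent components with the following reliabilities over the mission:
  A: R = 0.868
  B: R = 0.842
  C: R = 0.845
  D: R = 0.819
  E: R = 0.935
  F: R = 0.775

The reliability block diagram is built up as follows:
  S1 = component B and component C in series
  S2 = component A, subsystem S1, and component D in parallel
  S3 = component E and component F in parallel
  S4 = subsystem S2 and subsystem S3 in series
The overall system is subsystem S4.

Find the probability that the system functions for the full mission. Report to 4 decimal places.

0.9786

Series (B and C): 0.842000 × 0.845000 = 0.711490
Parallel (A, [0.711490], and D): 1 − (1 − 0.868000)(1 − 0.711490)(1 − 0.819000) = 0.993107
Parallel (E and F): 1 − (1 − 0.935000)(1 − 0.775000) = 0.985375
Series ([0.993107] and [0.985375]): 0.993107 × 0.985375 = 0.9786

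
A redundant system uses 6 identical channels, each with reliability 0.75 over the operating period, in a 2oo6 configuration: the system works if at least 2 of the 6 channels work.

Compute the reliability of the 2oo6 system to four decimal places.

R = Σ_{i=2}^{6} C(6,i) p^i (1−p)^{6−i} with p = 0.75
C(6,2)·0.75^2·0.25^4 = 0.032959
C(6,3)·0.75^3·0.25^3 = 0.131836
C(6,4)·0.75^4·0.25^2 = 0.296631
C(6,5)·0.75^5·0.25^1 = 0.355957
C(6,6)·0.75^6·0.25^0 = 0.177979
Sum = 0.9954

0.9954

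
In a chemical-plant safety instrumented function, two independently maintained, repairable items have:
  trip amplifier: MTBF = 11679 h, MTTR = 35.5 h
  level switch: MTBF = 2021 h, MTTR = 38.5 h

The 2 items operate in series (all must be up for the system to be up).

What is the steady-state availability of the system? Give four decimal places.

0.9783

A(trip amplifier) = MTBF/(MTBF+MTTR) = 11679/(11679+35.5) = 0.996970
A(level switch) = MTBF/(MTBF+MTTR) = 2021/(2021+38.5) = 0.981306
Series availability: 0.996970 × 0.981306 = 0.9783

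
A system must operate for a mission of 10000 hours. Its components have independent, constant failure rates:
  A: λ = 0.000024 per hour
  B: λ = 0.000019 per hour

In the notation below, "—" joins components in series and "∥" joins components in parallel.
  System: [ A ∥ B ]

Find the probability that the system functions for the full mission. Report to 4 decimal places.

R(A) = exp(−0.000024 × 10000) = 0.786628
R(B) = exp(−0.000019 × 10000) = 0.826959
Parallel (A and B): 1 − (1 − 0.786628)(1 − 0.826959) = 0.9631

0.9631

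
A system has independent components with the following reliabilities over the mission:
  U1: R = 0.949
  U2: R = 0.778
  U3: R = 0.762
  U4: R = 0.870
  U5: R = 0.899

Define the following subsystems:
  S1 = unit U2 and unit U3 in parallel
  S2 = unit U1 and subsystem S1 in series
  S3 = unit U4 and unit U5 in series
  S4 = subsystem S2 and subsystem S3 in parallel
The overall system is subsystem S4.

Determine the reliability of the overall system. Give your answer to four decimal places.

0.9780

Parallel (U2 and U3): 1 − (1 − 0.778000)(1 − 0.762000) = 0.947164
Series (U1 and [0.947164]): 0.949000 × 0.947164 = 0.898859
Series (U4 and U5): 0.870000 × 0.899000 = 0.782130
Parallel ([0.898859] and [0.782130]): 1 − (1 − 0.898859)(1 − 0.782130) = 0.9780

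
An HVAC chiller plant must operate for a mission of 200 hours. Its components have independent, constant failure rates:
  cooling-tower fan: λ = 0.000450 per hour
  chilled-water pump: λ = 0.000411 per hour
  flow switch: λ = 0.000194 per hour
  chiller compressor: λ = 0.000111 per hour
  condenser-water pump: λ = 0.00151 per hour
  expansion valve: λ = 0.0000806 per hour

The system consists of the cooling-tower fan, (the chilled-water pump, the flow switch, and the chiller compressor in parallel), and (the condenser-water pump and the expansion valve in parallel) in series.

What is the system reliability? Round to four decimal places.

R(cooling-tower fan) = exp(−0.000450 × 200) = 0.913931
R(chilled-water pump) = exp(−0.000411 × 200) = 0.921088
R(flow switch) = exp(−0.000194 × 200) = 0.961943
R(chiller compressor) = exp(−0.000111 × 200) = 0.978045
R(condenser-water pump) = exp(−0.00151 × 200) = 0.739338
R(expansion valve) = exp(−0.0000806 × 200) = 0.984009
Parallel (chilled-water pump, flow switch, and chiller compressor): 1 − (1 − 0.921088)(1 − 0.961943)(1 − 0.978045) = 0.999934
Parallel (condenser-water pump and expansion valve): 1 − (1 − 0.739338)(1 − 0.984009) = 0.995832
Series (cooling-tower fan, [0.999934], and [0.995832]): 0.913931 × 0.999934 × 0.995832 = 0.9101

0.9101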